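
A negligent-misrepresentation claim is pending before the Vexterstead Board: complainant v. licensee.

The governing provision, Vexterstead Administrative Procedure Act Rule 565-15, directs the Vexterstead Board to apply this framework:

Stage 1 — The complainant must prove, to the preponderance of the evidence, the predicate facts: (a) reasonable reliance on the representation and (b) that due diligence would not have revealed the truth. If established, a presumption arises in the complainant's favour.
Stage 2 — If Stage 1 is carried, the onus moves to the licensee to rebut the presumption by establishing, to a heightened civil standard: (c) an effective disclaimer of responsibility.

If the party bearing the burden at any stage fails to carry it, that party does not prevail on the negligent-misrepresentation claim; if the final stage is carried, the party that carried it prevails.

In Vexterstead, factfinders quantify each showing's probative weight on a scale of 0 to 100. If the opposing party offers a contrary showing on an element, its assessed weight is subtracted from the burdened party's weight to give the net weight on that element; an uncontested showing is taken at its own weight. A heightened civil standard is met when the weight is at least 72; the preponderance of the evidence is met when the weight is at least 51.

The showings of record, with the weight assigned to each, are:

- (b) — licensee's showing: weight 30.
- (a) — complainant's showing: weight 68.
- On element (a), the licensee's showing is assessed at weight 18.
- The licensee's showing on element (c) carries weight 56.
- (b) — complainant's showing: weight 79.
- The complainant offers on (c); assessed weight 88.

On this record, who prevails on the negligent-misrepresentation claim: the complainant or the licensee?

licensee

At Stage 1 the complainant must meet the preponderance of the evidence (weight is at least 51): on (a) the weight is 68 less the opposing 18 gives net 50, which does not reach 51, so (a) does not meet the standard; on (b) the weight is 79 less the opposing 30 gives net 49, < 51, so (b) does not meet the standard.
  The complainant does not carry Stage 1.
So the licensee prevails.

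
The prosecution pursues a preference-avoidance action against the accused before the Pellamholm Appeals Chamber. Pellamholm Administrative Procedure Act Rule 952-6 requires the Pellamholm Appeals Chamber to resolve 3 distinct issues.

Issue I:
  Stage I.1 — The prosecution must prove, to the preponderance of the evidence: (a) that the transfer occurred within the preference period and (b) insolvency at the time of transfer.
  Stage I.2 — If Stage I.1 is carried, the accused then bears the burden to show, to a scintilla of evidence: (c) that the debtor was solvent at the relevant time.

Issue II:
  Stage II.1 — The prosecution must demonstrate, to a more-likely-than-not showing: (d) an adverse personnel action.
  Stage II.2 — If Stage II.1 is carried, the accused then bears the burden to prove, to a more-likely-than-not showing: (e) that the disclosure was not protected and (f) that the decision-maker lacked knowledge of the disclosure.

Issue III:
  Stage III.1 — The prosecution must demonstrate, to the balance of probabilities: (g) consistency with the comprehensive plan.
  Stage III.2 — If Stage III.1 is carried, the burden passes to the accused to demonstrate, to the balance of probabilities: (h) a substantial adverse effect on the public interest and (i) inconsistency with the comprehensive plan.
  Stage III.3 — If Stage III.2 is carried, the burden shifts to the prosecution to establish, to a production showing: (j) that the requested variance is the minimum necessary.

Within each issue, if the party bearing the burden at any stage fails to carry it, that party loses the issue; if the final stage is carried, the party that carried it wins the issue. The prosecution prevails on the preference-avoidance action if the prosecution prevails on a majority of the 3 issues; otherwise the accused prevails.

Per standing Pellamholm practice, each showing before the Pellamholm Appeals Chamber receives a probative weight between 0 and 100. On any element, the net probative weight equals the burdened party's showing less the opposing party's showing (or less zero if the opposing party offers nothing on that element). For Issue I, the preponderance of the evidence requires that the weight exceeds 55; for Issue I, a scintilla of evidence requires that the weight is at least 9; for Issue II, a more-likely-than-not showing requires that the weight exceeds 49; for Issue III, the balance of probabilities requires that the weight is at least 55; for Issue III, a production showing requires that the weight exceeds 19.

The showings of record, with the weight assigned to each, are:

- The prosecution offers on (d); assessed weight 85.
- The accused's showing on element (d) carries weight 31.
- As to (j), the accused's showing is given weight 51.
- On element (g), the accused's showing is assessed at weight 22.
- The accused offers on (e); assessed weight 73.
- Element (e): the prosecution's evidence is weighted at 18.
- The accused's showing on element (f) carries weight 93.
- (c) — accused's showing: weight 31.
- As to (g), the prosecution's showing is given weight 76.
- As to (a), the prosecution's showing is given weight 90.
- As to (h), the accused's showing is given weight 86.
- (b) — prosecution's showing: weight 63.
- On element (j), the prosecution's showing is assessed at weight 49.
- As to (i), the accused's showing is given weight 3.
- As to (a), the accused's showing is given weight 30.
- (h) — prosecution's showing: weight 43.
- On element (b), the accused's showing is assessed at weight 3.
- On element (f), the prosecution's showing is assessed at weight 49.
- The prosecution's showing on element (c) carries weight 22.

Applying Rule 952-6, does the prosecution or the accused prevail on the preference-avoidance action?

accused

— Issue I —
At Stage I.1 the prosecution must meet the preponderance of the evidence (weight exceeds 55): on (a) the weight is 90 less the opposing 30 gives net 60, which does exceed 55, so (a) meets the standard; on (b) the weight is 63 less the opposing 3 gives net 60, > 55, so (b) meets the standard.
  Stage I.1 carried; the burden shifts to the accused.
At Stage I.2 the accused must meet a scintilla of evidence (weight is at least 9): on (c) the weight is 31 less the opposing 22 gives net 9, which does reach 9, so (c) meets the standard.
  The accused carries the last stage.
Every stage carried; the accused prevails on this issue.
— Issue II —
Stage II.1 (prosecution, a more-likely-than-not showing, weight exceeds 49): (d) net 85−31=54 > 49 — meets.
  Stage II.1 carried; the burden shifts to the accused.
Stage II.2 (accused, a more-likely-than-not showing, weight exceeds 49): (e) net 73−18=55 > 49 — meets; (f) net 93−49=44 ≤ 49 — fails.
  Stage II.2 not carried; the accused fails its burden.
The prosecution prevails on this issue.
— Issue III —
At Stage III.1 the prosecution must meet the balance of probabilities (weight is at least 55): on (g) the weight is 76 less the opposing 22 gives net 54, < 55, so (g) does not meet the standard.
  Not every element is met, so the prosecution fails to carry Stage III.1.
The analysis ends at Stage III.1; the accused prevails on this issue.
Per-issue: Issue I → accused; Issue II → prosecution; Issue III → accused. The prosecution must prevail on a majority of issues; overall, the accused prevails.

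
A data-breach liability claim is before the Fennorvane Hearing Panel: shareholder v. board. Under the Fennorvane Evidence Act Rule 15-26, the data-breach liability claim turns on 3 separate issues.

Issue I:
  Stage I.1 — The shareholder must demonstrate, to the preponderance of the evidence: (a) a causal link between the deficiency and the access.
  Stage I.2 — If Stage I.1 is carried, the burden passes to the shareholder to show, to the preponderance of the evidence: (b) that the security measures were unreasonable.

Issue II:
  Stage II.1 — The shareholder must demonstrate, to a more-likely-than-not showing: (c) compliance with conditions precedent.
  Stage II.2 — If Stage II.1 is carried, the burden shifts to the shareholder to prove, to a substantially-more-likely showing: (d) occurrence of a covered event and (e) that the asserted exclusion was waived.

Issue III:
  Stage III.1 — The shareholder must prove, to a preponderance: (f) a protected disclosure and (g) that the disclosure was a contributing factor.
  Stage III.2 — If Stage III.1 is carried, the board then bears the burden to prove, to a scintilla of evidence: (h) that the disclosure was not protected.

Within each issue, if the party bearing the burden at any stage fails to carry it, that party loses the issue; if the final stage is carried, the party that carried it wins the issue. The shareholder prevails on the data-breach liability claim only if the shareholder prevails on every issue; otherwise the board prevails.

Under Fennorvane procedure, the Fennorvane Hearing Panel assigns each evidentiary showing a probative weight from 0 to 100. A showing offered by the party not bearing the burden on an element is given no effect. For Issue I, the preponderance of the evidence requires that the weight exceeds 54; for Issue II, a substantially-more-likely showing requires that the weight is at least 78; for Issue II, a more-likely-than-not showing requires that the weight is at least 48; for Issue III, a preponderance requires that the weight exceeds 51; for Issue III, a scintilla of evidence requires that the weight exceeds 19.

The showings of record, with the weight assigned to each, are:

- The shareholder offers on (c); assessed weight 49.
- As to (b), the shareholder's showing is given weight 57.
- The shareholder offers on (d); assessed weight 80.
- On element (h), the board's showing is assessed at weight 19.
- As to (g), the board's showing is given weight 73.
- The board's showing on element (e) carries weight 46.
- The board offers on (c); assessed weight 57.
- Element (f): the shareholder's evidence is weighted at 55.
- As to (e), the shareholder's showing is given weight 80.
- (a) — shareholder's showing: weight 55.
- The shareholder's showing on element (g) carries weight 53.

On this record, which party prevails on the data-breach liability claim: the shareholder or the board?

shareholder

— Issue I —
Stage I.1 — burden on shareholder; standard: the preponderance of the evidence (weight exceeds 54).
    (a): 55 > 54 [met]
  All elements met. The shareholder retains the burden for Stage I.2.
Stage I.2 — burden on shareholder; standard: the preponderance of the evidence (weight exceeds 54).
    (b): 57 > 54 [met]
  The shareholder carries the last stage.
With every stage satisfied, the shareholder prevails on this issue.
— Issue II —
Stage II.1 (shareholder, a more-likely-than-not showing, weight is at least 48): (c) 49 (board's 57 disregarded) ≥ 48 — meets.
  All elements met. The shareholder retains the burden for Stage II.2.
Stage II.2 (shareholder, a substantially-more-likely showing, weight is at least 78): (d) 80 ≥ 78 — meets; (e) 80 (board's 46 disregarded) ≥ 78 — meets.
  Stage II.2 carried; the final stage is satisfied.
With every stage satisfied, the shareholder prevails on this issue.
— Issue III —
Stage III.1 (shareholder, a preponderance, weight exceeds 51): (f) 55 > 51 — meets; (g) 53 (board's 73 disregarded) > 51 — meets.
  The shareholder carries Stage III.1; the board now bears the burden.
Stage III.2 (board, a scintilla of evidence, weight exceeds 19): (h) 19 ≤ 19 — fails.
  Stage III.2 not carried; the board fails its burden.
The shareholder prevails on this issue.
Per-issue: Issue I → shareholder; Issue II → shareholder; Issue III → shareholder. The shareholder must prevail on every issue; overall, the shareholder prevails.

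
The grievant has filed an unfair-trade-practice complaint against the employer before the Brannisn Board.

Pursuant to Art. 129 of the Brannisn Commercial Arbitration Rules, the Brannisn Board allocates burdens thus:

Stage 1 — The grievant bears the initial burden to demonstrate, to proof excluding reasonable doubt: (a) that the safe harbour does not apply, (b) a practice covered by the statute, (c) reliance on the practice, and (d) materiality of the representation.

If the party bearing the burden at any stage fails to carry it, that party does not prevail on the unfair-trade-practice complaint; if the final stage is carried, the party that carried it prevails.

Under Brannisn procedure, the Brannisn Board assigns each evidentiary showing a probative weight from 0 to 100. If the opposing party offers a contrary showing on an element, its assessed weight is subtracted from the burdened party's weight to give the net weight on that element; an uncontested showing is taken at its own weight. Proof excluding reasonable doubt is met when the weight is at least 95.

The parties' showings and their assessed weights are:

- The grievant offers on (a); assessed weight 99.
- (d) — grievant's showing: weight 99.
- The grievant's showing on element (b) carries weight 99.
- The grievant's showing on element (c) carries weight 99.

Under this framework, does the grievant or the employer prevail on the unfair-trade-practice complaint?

grievant

Stage 1 — burden on grievant; standard: proof excluding reasonable doubt (weight is at least 95).
    (a): 99 ≥ 95 [met]
    (b): 99 ≥ 95 [met]
    (c): 99 ≥ 95 [met]
    (d): 99 ≥ 95 [met]
  All elements met at the final stage.
Every stage carried; the grievant prevails.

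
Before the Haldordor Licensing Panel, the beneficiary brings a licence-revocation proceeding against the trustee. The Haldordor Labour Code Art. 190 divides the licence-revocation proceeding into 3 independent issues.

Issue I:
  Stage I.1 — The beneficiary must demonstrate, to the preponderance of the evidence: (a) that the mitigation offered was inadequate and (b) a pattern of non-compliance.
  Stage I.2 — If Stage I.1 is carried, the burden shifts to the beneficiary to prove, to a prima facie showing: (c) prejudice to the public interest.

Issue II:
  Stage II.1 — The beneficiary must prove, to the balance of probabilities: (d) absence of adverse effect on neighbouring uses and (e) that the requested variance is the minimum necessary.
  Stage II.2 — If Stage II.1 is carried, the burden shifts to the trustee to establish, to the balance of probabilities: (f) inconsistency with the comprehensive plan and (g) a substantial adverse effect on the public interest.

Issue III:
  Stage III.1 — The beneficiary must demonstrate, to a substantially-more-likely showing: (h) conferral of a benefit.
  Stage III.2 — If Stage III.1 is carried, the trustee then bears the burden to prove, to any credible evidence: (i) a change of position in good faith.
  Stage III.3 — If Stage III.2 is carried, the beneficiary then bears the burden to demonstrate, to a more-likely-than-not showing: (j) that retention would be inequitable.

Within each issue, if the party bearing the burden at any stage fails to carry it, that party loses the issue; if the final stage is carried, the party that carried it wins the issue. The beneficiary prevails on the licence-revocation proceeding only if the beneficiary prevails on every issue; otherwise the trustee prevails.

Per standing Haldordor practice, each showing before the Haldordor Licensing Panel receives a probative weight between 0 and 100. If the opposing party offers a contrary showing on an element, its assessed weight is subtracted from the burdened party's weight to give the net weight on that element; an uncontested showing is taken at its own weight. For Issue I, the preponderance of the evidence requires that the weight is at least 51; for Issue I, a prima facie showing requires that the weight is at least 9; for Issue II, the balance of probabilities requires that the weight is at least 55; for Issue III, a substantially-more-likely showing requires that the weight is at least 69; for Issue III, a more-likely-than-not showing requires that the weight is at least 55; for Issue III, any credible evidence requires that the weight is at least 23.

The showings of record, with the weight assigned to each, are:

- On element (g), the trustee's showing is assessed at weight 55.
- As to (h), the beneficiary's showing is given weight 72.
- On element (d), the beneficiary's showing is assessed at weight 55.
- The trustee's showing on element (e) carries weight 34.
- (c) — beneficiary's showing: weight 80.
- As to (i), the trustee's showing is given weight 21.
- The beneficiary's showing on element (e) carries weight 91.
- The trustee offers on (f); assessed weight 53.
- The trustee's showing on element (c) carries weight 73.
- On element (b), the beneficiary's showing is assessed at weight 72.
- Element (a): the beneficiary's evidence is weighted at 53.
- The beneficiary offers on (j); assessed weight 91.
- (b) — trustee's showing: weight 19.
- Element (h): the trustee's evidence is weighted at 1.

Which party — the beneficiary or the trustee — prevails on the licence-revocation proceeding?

— Issue I —
Stage I.1 — burden on beneficiary; standard: the preponderance of the evidence (weight is at least 51).
    (a): 53 ≥ 51 [met]
    (b): 72 − 19 = 53 ≥ 51 [met]
  Stage I.1 is satisfied; the beneficiary continues to bear the burden.
Stage I.2 — burden on beneficiary; standard: a prima facie showing (weight is at least 9).
    (c): 80 − 73 = 7 < 9 [not met]
  Not every element is met, so the beneficiary fails to carry Stage I.2.
The analysis ends at Stage I.2; the trustee prevails on this issue.
— Issue II —
At Stage II.1 the beneficiary must meet the balance of probabilities (weight is at least 55): on (d) the weight is 55, which does reach 55, so (d) meets the standard; on (e) the weight is 91 less the opposing 34 gives net 57, ≥ 55, so (e) meets the standard.
  Stage II.1 carried; the burden shifts to the trustee.
At Stage II.2 the trustee must meet the balance of probabilities (weight is at least 55): on (f) the weight is 53, < 55, so (f) does not meet the standard; on (g) the weight is 55, ≥ 55, so (g) meets the standard.
  The trustee does not carry Stage II.2.
So the beneficiary prevails on this issue.
— Issue III —
Stage III.1 (beneficiary, a substantially-more-likely showing, weight is at least 69): (h) net 72−1=71 ≥ 69 — meets.
  Stage III.1 carried; the burden shifts to the trustee.
Stage III.2 (trustee, any credible evidence, weight is at least 23): (i) 21 < 23 — fails.
  The trustee does not carry Stage III.2.
The analysis ends at Stage III.2; the beneficiary prevails on this issue.
Per-issue: Issue I → trustee; Issue II → beneficiary; Issue III → beneficiary. The beneficiary must prevail on every issue; overall, the trustee prevails.

trustee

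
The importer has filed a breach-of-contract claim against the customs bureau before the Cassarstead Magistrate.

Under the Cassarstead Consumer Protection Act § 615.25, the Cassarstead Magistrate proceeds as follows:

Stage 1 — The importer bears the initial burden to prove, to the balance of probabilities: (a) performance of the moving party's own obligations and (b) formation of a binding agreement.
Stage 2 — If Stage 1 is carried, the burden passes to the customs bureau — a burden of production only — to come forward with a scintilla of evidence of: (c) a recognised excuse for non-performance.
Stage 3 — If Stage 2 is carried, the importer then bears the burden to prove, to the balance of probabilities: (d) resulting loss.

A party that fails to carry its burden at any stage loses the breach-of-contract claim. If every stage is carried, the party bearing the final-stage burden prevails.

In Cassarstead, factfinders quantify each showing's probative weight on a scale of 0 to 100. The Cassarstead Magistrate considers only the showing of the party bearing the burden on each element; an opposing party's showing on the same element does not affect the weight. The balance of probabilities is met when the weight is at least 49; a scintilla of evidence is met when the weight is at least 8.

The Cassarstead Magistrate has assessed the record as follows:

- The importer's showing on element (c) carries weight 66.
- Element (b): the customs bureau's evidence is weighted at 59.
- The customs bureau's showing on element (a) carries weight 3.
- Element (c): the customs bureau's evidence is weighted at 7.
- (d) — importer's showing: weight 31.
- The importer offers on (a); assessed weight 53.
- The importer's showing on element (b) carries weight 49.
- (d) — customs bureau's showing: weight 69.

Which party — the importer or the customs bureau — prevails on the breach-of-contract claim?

Stage 1 (importer, the balance of probabilities, weight is at least 49): (a) 53 (customs bureau's 3 disregarded) ≥ 49 — meets; (b) 49 (customs bureau's 59 disregarded) ≥ 49 — meets.
  All elements met. The burden passes to the customs bureau.
Stage 2 (customs bureau, a scintilla of evidence, weight is at least 8): (c) 7 (importer's 66 disregarded) < 8 — fails.
  Not every element is met, so the customs bureau fails to carry Stage 2.
The importer prevails.

importer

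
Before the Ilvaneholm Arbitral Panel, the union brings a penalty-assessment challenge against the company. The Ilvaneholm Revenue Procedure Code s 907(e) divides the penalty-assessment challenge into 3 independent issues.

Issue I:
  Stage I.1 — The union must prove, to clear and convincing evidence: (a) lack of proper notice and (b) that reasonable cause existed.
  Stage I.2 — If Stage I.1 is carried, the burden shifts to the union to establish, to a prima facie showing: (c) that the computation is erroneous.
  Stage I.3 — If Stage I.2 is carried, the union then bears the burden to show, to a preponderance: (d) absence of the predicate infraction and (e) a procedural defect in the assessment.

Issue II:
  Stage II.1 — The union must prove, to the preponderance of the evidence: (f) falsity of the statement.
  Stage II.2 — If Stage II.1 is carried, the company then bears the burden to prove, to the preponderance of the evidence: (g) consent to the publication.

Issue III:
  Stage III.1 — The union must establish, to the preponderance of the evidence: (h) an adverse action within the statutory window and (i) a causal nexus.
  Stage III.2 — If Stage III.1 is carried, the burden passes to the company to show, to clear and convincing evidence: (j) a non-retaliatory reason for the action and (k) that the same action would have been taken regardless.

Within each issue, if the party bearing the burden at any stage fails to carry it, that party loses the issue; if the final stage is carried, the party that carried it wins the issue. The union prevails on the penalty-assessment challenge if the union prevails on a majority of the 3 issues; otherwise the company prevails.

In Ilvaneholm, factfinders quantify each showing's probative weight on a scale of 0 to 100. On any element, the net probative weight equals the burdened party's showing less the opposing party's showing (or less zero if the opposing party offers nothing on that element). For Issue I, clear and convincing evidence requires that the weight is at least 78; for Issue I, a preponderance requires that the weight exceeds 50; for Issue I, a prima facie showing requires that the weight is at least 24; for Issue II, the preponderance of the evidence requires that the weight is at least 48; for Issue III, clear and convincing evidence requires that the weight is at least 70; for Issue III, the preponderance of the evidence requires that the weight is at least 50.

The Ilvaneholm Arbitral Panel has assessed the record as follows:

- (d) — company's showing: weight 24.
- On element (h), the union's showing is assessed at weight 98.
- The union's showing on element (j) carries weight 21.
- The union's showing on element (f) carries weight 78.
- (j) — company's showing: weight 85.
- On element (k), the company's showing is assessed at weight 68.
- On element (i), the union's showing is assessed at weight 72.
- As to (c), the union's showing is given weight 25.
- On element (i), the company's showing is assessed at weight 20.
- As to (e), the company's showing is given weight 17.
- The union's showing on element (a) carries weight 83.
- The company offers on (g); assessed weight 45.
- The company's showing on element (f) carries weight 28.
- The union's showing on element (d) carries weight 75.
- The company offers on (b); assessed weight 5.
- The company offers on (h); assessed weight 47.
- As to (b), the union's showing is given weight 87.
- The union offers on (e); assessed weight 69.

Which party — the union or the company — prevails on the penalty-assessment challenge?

union

— Issue I —
At Stage I.1 the union must meet clear and convincing evidence (weight is at least 78): on (a) the weight is 83, ≥ 78, so (a) meets the standard; on (b) the weight is 87 less the opposing 5 gives net 82, ≥ 78, so (b) meets the standard.
  All elements met. The union retains the burden for Stage I.2.
At Stage I.2 the union must meet a prima facie showing (weight is at least 24): on (c) the weight is 25, ≥ 24, so (c) meets the standard.
  Stage I.2 is satisfied; the union continues to bear the burden.
At Stage I.3 the union must meet a preponderance (weight exceeds 50): on (d) the weight is 75 less the opposing 24 gives net 51, > 50, so (d) meets the standard; on (e) the weight is 69 less the opposing 17 gives net 52, which does exceed 50, so (e) meets the standard.
  All elements met at the final stage.
All stages carried — the union prevails on this issue.
— Issue II —
Stage II.1 — burden on union; standard: the preponderance of the evidence (weight is at least 48).
    (f): 78 − 28 = 50 ≥ 48 [met]
  Stage II.1 carried; the burden shifts to the company.
Stage II.2 — burden on company; standard: the preponderance of the evidence (weight is at least 48).
    (g): 45 < 48 [not met]
  The company does not carry Stage II.2.
The analysis ends at Stage II.2; the union prevails on this issue.
— Issue III —
At Stage III.1 the union must meet the preponderance of the evidence (weight is at least 50): on (h) the weight is 98 less the opposing 47 gives net 51, ≥ 50, so (h) meets the standard; on (i) the weight is 72 less the opposing 20 gives net 52, which does reach 50, so (i) meets the standard.
  Stage III.1 is satisfied; the onus moves to the company.
At Stage III.2 the company must meet clear and convincing evidence (weight is at least 70): on (j) the weight is 85 less the opposing 21 gives net 64, which does not reach 70, so (j) does not meet the standard; on (k) the weight is 68, < 70, so (k) does not meet the standard.
  The company does not carry Stage III.2.
So the union prevails on this issue.
Per-issue: Issue I → union; Issue II → union; Issue III → union. The union must prevail on a majority of issues; overall, the union prevails.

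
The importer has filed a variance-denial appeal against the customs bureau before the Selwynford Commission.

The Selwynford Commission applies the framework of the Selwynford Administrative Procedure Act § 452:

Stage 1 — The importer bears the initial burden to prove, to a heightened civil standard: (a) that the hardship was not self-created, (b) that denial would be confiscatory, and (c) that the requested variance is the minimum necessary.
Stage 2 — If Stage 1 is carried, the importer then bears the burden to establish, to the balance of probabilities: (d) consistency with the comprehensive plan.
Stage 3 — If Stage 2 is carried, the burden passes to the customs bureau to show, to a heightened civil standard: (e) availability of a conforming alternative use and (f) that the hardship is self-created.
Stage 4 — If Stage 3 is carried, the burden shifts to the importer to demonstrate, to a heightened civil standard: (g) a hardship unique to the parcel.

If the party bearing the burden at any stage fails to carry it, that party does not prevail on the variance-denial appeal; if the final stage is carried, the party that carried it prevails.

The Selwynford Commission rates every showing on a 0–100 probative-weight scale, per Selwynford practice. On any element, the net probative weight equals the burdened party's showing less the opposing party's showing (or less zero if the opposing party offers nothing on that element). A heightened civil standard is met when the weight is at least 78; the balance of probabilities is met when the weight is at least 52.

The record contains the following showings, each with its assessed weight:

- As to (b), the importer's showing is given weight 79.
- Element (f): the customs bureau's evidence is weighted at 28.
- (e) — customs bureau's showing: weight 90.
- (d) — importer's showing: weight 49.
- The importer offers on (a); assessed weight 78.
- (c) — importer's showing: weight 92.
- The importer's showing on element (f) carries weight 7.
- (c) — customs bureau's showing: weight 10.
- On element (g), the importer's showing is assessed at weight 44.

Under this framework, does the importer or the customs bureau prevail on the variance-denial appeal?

customs bureau

Stage 1 — burden on importer; standard: a heightened civil standard (weight is at least 78).
    (a): 78 ≥ 78 [met]
    (b): 79 ≥ 78 [met]
    (c): 92 − 10 = 82 ≥ 78 [met]
  Stage 1 carried; the burden remains with the importer.
Stage 2 — burden on importer; standard: the balance of probabilities (weight is at least 52).
    (d): 49 < 52 [not met]
  Not every element is met, so the importer fails to carry Stage 2.
So the customs bureau prevails.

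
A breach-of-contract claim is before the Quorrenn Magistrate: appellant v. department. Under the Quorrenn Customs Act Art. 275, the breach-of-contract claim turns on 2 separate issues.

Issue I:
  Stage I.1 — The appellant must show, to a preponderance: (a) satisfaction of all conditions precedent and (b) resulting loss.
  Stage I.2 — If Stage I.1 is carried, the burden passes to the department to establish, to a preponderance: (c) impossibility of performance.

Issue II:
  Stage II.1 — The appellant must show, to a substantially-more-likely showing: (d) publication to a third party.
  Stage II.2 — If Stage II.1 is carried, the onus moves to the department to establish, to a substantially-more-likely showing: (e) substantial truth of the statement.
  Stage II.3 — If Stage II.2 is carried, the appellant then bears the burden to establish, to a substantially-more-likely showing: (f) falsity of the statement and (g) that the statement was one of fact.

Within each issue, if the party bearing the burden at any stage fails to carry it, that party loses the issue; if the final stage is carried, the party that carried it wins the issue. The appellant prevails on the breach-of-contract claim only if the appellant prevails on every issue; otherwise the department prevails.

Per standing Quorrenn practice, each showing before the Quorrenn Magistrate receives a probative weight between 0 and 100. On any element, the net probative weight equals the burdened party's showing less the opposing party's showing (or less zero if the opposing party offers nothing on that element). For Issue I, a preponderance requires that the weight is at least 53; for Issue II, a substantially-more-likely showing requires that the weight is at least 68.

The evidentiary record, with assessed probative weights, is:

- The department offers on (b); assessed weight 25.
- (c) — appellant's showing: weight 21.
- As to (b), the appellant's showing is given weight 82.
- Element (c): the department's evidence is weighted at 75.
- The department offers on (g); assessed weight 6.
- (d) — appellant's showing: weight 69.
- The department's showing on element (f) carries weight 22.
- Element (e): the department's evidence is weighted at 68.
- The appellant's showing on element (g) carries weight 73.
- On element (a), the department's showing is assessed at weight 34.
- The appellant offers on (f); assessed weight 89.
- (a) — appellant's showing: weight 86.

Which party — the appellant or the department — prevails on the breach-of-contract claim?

department

— Issue I —
At Stage I.1 the appellant must meet a preponderance (weight is at least 53): on (a) the weight is 86 less the opposing 34 gives net 52, which does not reach 53, so (a) does not meet the standard; on (b) the weight is 82 less the opposing 25 gives net 57, which does reach 53, so (b) meets the standard.
  Not every element is met, so the appellant fails to carry Stage I.1.
The analysis ends at Stage I.1; the department prevails on this issue.
— Issue II —
At Stage II.1 the appellant must meet a substantially-more-likely showing (weight is at least 68): on (d) the weight is 69, ≥ 68, so (d) meets the standard.
  The appellant carries Stage II.1; the department now bears the burden.
At Stage II.2 the department must meet a substantially-more-likely showing (weight is at least 68): on (e) the weight is 68, which does reach 68, so (e) meets the standard.
  All elements met. The burden passes to the appellant.
At Stage II.3 the appellant must meet a substantially-more-likely showing (weight is at least 68): on (f) the weight is 89 less the opposing 22 gives net 67, which does not reach 68, so (f) does not meet the standard; on (g) the weight is 73 less the opposing 6 gives net 67, which does not reach 68, so (g) does not meet the standard.
  The appellant does not carry Stage II.3.
The department prevails on this issue.
Per-issue: Issue I → department; Issue II → department. The appellant must prevail on every issue; overall, the department prevails.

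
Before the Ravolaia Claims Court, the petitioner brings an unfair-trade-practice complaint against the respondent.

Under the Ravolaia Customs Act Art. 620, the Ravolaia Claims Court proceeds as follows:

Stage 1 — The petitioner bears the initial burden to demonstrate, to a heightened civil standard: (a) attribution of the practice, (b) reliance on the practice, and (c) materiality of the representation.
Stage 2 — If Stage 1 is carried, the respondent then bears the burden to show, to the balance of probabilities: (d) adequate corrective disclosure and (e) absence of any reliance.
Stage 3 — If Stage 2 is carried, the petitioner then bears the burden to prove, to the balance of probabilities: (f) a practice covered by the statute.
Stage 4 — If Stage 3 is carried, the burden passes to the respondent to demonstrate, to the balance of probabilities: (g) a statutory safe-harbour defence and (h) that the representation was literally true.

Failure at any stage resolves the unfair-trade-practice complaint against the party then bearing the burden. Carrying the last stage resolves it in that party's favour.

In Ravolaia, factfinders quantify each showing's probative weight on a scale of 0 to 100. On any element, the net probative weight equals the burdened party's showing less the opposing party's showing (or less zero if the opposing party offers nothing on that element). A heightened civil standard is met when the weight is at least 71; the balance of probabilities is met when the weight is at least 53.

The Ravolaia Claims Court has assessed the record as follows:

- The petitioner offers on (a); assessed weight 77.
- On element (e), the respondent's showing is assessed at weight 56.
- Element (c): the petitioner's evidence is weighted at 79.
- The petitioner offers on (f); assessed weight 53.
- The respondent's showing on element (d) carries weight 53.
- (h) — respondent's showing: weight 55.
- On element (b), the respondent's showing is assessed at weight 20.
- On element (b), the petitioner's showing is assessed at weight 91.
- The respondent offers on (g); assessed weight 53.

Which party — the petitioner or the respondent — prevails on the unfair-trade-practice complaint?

respondent

Stage 1 (petitioner, a heightened civil standard, weight is at least 71): (a) 77 ≥ 71 — meets; (b) net 91−20=71 ≥ 71 — meets; (c) 79 ≥ 71 — meets.
  The petitioner carries Stage 1; the respondent now bears the burden.
Stage 2 (respondent, the balance of probabilities, weight is at least 53): (d) 53 ≥ 53 — meets; (e) 56 ≥ 53 — meets.
  Stage 2 is satisfied; the onus moves to the petitioner.
Stage 3 (petitioner, the balance of probabilities, weight is at least 53): (f) 53 ≥ 53 — meets.
  Stage 3 is satisfied; the onus moves to the respondent.
Stage 4 (respondent, the balance of probabilities, weight is at least 53): (g) 53 ≥ 53 — meets; (h) 55 ≥ 53 — meets.
  Stage 4 carried; the final stage is satisfied.
Every stage carried; the respondent prevails.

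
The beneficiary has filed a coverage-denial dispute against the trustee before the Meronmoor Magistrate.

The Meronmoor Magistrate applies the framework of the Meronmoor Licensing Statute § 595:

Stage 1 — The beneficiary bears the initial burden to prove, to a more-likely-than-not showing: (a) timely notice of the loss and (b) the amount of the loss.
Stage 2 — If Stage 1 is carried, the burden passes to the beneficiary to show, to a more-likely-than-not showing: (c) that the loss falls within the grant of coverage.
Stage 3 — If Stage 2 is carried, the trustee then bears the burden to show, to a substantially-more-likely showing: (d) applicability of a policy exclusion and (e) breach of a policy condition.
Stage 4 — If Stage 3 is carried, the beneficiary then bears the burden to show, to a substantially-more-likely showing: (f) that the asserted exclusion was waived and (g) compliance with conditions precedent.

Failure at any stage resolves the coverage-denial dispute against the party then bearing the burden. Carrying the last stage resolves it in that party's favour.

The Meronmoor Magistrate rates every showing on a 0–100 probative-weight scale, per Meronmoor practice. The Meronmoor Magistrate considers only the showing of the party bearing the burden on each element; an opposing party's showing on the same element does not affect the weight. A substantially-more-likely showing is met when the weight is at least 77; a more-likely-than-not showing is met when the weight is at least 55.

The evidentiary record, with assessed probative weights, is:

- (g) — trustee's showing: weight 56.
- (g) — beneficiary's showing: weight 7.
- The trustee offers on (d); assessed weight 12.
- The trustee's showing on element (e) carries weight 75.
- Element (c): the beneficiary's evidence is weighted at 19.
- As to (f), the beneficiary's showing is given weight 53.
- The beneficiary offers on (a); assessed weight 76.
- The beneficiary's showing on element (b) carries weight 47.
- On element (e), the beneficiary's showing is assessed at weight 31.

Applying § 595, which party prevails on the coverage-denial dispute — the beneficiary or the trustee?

trustee

At Stage 1 the beneficiary must meet a more-likely-than-not showing (weight is at least 55): on (a) the weight is 76, which does reach 55, so (a) meets the standard; on (b) the weight is 47, which does not reach 55, so (b) does not meet the standard.
  Not every element is met, so the beneficiary fails to carry Stage 1.
So the trustee prevails.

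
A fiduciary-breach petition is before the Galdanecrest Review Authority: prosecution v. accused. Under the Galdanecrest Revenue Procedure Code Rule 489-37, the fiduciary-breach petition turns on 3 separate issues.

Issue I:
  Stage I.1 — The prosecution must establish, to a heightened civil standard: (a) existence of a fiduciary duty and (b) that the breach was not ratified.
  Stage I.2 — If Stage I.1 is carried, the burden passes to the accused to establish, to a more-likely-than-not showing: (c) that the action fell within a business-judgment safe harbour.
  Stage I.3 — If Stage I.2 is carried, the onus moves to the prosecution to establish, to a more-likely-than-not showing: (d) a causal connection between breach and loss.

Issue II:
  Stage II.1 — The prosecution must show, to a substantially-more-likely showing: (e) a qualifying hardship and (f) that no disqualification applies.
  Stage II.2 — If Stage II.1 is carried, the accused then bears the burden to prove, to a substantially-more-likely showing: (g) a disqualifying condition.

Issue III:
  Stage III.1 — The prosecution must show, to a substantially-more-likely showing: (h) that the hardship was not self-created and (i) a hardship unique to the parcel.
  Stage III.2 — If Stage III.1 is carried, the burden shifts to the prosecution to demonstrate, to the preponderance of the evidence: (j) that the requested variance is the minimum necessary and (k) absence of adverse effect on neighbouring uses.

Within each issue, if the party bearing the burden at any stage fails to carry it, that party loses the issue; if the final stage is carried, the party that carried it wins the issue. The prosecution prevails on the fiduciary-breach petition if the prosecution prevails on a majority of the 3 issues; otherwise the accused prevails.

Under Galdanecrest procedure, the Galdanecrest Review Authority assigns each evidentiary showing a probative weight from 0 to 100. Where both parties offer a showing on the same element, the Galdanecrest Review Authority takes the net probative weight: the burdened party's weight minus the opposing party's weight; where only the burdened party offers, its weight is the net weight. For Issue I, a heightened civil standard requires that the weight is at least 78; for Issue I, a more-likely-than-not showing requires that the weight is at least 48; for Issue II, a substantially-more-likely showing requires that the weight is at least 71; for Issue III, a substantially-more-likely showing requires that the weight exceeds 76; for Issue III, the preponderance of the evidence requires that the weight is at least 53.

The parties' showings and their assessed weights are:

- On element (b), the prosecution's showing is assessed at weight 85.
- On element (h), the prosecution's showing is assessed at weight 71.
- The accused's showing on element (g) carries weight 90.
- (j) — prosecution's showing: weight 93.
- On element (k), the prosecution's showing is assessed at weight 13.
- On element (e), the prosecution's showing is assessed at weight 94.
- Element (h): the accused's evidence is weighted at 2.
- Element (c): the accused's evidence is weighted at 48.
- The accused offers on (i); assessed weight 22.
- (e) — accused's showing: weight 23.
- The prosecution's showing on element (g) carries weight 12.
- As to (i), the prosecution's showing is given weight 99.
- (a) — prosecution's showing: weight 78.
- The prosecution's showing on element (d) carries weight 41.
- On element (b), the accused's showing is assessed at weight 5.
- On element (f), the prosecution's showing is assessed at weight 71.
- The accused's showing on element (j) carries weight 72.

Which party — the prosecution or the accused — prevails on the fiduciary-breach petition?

— Issue I —
At Stage I.1 the prosecution must meet a heightened civil standard (weight is at least 78): on (a) the weight is 78, which does reach 78, so (a) meets the standard; on (b) the weight is 85 less the opposing 5 gives net 80, ≥ 78, so (b) meets the standard.
  Stage I.1 is satisfied; the onus moves to the accused.
At Stage I.2 the accused must meet a more-likely-than-not showing (weight is at least 48): on (c) the weight is 48, ≥ 48, so (c) meets the standard.
  The accused carries Stage I.2; the prosecution now bears the burden.
At Stage I.3 the prosecution must meet a more-likely-than-not showing (weight is at least 48): on (d) the weight is 41, < 48, so (d) does not meet the standard.
  The prosecution does not carry Stage I.3.
The analysis ends at Stage I.3; the accused prevails on this issue.
— Issue II —
Stage II.1 — burden on prosecution; standard: a substantially-more-likely showing (weight is at least 71).
    (e): 94 − 23 = 71 ≥ 71 [met]
    (f): 71 ≥ 71 [met]
  The prosecution carries Stage II.1; the accused now bears the burden.
Stage II.2 — burden on accused; standard: a substantially-more-likely showing (weight is at least 71).
    (g): 90 − 12 = 78 ≥ 71 [met]
  All elements met at the final stage.
With every stage satisfied, the accused prevails on this issue.
— Issue III —
Stage III.1 — burden on prosecution; standard: a substantially-more-likely showing (weight exceeds 76).
    (h): 71 − 2 = 69 ≤ 76 [not met]
    (i): 99 − 22 = 77 > 76 [met]
  The prosecution does not carry Stage III.1.
The analysis ends at Stage III.1; the accused prevails on this issue.
Per-issue: Issue I → accused; Issue II → accused; Issue III → accused. The prosecution must prevail on a majority of issues; overall, the accused prevails.

accused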